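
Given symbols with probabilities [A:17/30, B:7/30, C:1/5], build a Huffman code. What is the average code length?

Huffman tree construction:
Combine smallest probabilities repeatedly
Resulting codes:
  A: 1 (length 1)
  B: 01 (length 2)
  C: 00 (length 2)
Average length = Σ p(s) × length(s) = 1.4333 bits


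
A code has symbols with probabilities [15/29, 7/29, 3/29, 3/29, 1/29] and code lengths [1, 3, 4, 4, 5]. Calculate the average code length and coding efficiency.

Average length L = Σ p_i × l_i = 2.2414 bits
Entropy H = 1.8316 bits
Efficiency η = H/L × 100% = 81.72%


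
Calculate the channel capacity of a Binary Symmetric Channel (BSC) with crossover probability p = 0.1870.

For BSC with error probability p:
C = 1 - H(p) where H(p) is binary entropy
H(0.1870) = -0.1870 × log₂(0.1870) - 0.8130 × log₂(0.8130)
H(p) = 0.6952
C = 1 - 0.6952 = 0.3048 bits/use


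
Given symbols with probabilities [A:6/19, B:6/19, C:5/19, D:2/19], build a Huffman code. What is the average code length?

Huffman tree construction:
Combine smallest probabilities repeatedly
Resulting codes:
  A: 10 (length 2)
  B: 11 (length 2)
  C: 01 (length 2)
  D: 00 (length 2)
Average length = Σ p(s) × length(s) = 2.0000 bits


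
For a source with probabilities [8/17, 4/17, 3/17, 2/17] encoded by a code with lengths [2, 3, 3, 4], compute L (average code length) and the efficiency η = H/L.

Average length L = Σ p_i × l_i = 2.6471 bits
Entropy H = 1.8078 bits
Efficiency η = H/L × 100% = 68.29%


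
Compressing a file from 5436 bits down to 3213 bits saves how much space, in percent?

Space savings = (1 - Compressed/Original) × 100%
= (1 - 3213/5436) × 100%
= 40.89%


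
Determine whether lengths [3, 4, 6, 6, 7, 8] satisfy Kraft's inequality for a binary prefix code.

Kraft inequality: Σ 2^(-l_i) ≤ 1 for prefix-free code
Calculating: 2^(-3) + 2^(-4) + 2^(-6) + 2^(-6) + 2^(-7) + 2^(-8)
= 0.125 + 0.0625 + 0.015625 + 0.015625 + 0.0078125 + 0.00390625
= 0.2305
Since 0.2305 ≤ 1, prefix-free code exists


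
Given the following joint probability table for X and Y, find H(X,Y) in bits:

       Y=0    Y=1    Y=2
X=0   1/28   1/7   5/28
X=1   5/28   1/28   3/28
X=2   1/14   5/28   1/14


H(X,Y) = -Σ p(x,y) log₂ p(x,y)
  p(0,0)=1/28: -0.0357 × log₂(0.0357) = 0.1717
  p(0,1)=1/7: -0.1429 × log₂(0.1429) = 0.4011
  p(0,2)=5/28: -0.1786 × log₂(0.1786) = 0.4438
  p(1,0)=5/28: -0.1786 × log₂(0.1786) = 0.4438
  p(1,1)=1/28: -0.0357 × log₂(0.0357) = 0.1717
  p(1,2)=3/28: -0.1071 × log₂(0.1071) = 0.3453
  p(2,0)=1/14: -0.0714 × log₂(0.0714) = 0.2720
  p(2,1)=5/28: -0.1786 × log₂(0.1786) = 0.4438
  p(2,2)=1/14: -0.0714 × log₂(0.0714) = 0.2720
H(X,Y) = 2.9651 bits


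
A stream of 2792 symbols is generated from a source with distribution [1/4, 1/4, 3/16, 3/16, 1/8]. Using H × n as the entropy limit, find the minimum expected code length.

Entropy H = 2.2806 bits/symbol
Minimum bits = H × n = 2.2806 × 2792
= 6367.54 bits


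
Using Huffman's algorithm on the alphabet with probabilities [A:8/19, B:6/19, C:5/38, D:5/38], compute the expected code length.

Huffman tree construction:
Combine smallest probabilities repeatedly
Resulting codes:
  A: 0 (length 1)
  B: 11 (length 2)
  C: 100 (length 3)
  D: 101 (length 3)
Average length = Σ p(s) × length(s) = 1.8421 bits


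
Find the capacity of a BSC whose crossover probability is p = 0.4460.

For BSC with error probability p:
C = 1 - H(p) where H(p) is binary entropy
H(0.4460) = -0.4460 × log₂(0.4460) - 0.5540 × log₂(0.5540)
H(p) = 0.9916
C = 1 - 0.9916 = 0.0084 bits/use


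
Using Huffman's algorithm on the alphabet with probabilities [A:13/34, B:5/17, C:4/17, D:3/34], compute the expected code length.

Huffman tree construction:
Combine smallest probabilities repeatedly
Resulting codes:
  A: 0 (length 1)
  B: 10 (length 2)
  C: 111 (length 3)
  D: 110 (length 3)
Average length = Σ p(s) × length(s) = 1.9412 bits


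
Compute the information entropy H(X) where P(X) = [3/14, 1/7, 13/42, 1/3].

H(X) = -Σ p(x) log₂ p(x)
  -3/14 × log₂(3/14) = 0.4762
  -1/7 × log₂(1/7) = 0.4011
  -13/42 × log₂(13/42) = 0.5237
  -1/3 × log₂(1/3) = 0.5283
H(X) = 1.9293 bits


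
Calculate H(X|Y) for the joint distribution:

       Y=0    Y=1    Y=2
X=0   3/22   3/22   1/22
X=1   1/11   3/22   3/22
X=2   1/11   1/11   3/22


H(X|Y) = Σ_y p(y) H(X|Y=y)
  p(Y=0) = 7/22, H(X|Y=0) = 1.5567
  p(Y=1) = 4/11, H(X|Y=1) = 1.5613
  p(Y=2) = 7/22, H(X|Y=2) = 1.4488
H(X|Y) = 0.3182×1.5567 + 0.3636×1.5613 + 0.3182×1.4488 = 1.5240 bits


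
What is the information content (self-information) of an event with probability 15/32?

Information content I(x) = -log₂(p(x))
I = -log₂(15/32) = -log₂(0.4688)
I = 1.0931 bits


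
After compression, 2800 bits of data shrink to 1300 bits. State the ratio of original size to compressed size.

Compression ratio = Original / Compressed
= 2800 / 1300 = 2.15:1


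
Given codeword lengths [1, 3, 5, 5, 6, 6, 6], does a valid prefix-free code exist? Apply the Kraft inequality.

Kraft inequality: Σ 2^(-l_i) ≤ 1 for prefix-free code
Calculating: 2^(-1) + 2^(-3) + 2^(-5) + 2^(-5) + 2^(-6) + 2^(-6) + 2^(-6)
= 0.5 + 0.125 + 0.03125 + 0.03125 + 0.015625 + 0.015625 + 0.015625
= 0.7344
Since 0.7344 ≤ 1, prefix-free code exists


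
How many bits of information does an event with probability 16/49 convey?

Information content I(x) = -log₂(p(x))
I = -log₂(16/49) = -log₂(0.3265)
I = 1.6147 bits


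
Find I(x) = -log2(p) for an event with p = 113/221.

Information content I(x) = -log₂(p(x))
I = -log₂(113/221) = -log₂(0.5113)
I = 0.9677 bits


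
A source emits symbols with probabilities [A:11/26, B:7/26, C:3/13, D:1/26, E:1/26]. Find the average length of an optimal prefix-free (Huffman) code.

Huffman tree construction:
Combine smallest probabilities repeatedly
Resulting codes:
  A: 0 (length 1)
  B: 10 (length 2)
  C: 111 (length 3)
  D: 1100 (length 4)
  E: 1101 (length 4)
Average length = Σ p(s) × length(s) = 1.9615 bits


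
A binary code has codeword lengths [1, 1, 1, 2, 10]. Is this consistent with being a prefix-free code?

Kraft inequality: Σ 2^(-l_i) ≤ 1 for prefix-free code
Calculating: 2^(-1) + 2^(-1) + 2^(-1) + 2^(-2) + 2^(-10)
= 0.5 + 0.5 + 0.5 + 0.25 + 0.0009765625
= 1.7510
Since 1.7510 > 1, prefix-free code does not exist


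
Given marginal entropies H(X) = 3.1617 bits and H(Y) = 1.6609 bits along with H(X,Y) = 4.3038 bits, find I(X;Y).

I(X;Y) = H(X) + H(Y) - H(X,Y)
I(X;Y) = 3.1617 + 1.6609 - 4.3038 = 0.5188 bits


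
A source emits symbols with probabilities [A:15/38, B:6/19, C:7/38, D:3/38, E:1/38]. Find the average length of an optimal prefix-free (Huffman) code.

Huffman tree construction:
Combine smallest probabilities repeatedly
Resulting codes:
  A: 0 (length 1)
  B: 11 (length 2)
  C: 101 (length 3)
  D: 1001 (length 4)
  E: 1000 (length 4)
Average length = Σ p(s) × length(s) = 2.0000 bits


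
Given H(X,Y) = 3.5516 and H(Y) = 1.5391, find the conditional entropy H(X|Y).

Chain rule: H(X,Y) = H(X|Y) + H(Y)
H(X|Y) = H(X,Y) - H(Y) = 3.5516 - 1.5391 = 2.0125 bits


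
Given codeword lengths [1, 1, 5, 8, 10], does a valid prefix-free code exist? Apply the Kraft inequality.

Kraft inequality: Σ 2^(-l_i) ≤ 1 for prefix-free code
Calculating: 2^(-1) + 2^(-1) + 2^(-5) + 2^(-8) + 2^(-10)
= 0.5 + 0.5 + 0.03125 + 0.00390625 + 0.0009765625
= 1.0361
Since 1.0361 > 1, prefix-free code does not exist


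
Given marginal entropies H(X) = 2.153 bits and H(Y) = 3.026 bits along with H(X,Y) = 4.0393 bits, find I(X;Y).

I(X;Y) = H(X) + H(Y) - H(X,Y)
I(X;Y) = 2.153 + 3.026 - 4.0393 = 1.1397 bits


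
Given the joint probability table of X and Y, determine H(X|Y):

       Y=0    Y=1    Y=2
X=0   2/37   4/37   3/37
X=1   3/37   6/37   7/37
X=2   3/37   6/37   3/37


H(X|Y) = Σ_y p(y) H(X|Y=y)
  p(Y=0) = 8/37, H(X|Y=0) = 1.5613
  p(Y=1) = 16/37, H(X|Y=1) = 1.5613
  p(Y=2) = 13/37, H(X|Y=2) = 1.4573
H(X|Y) = 0.2162×1.5613 + 0.4324×1.5613 + 0.3514×1.4573 = 1.5247 bits


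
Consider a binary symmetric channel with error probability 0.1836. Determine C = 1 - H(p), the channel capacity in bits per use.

For BSC with error probability p:
C = 1 - H(p) where H(p) is binary entropy
H(0.1836) = -0.1836 × log₂(0.1836) - 0.8164 × log₂(0.8164)
H(p) = 0.6879
C = 1 - 0.6879 = 0.3121 bits/use


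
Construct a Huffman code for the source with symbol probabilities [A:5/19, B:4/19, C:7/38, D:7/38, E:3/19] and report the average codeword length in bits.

Huffman tree construction:
Combine smallest probabilities repeatedly
Resulting codes:
  A: 10 (length 2)
  B: 01 (length 2)
  C: 111 (length 3)
  D: 00 (length 2)
  E: 110 (length 3)
Average length = Σ p(s) × length(s) = 2.3421 bits


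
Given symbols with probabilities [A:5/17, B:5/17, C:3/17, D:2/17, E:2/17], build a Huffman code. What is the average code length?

Huffman tree construction:
Combine smallest probabilities repeatedly
Resulting codes:
  A: 10 (length 2)
  B: 11 (length 2)
  C: 00 (length 2)
  D: 010 (length 3)
  E: 011 (length 3)
Average length = Σ p(s) × length(s) = 2.2353 bits


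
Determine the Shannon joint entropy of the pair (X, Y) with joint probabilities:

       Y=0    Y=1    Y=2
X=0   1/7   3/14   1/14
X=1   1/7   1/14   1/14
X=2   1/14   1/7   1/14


H(X,Y) = -Σ p(x,y) log₂ p(x,y)
  p(0,0)=1/7: -0.1429 × log₂(0.1429) = 0.4011
  p(0,1)=3/14: -0.2143 × log₂(0.2143) = 0.4762
  p(0,2)=1/14: -0.0714 × log₂(0.0714) = 0.2720
  p(1,0)=1/7: -0.1429 × log₂(0.1429) = 0.4011
  p(1,1)=1/14: -0.0714 × log₂(0.0714) = 0.2720
  p(1,2)=1/14: -0.0714 × log₂(0.0714) = 0.2720
  p(2,0)=1/14: -0.0714 × log₂(0.0714) = 0.2720
  p(2,1)=1/7: -0.1429 × log₂(0.1429) = 0.4011
  p(2,2)=1/14: -0.0714 × log₂(0.0714) = 0.2720
H(X,Y) = 3.0391 bits


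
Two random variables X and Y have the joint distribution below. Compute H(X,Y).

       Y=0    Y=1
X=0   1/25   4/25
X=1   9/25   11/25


H(X,Y) = -Σ p(x,y) log₂ p(x,y)
  p(0,0)=1/25: -0.0400 × log₂(0.0400) = 0.1858
  p(0,1)=4/25: -0.1600 × log₂(0.1600) = 0.4230
  p(1,0)=9/25: -0.3600 × log₂(0.3600) = 0.5306
  p(1,1)=11/25: -0.4400 × log₂(0.4400) = 0.5211
H(X,Y) = 1.6605 bits


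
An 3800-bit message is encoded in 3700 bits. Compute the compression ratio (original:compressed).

Compression ratio = Original / Compressed
= 3800 / 3700 = 1.03:1


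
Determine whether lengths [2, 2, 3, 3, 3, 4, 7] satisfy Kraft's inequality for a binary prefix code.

Kraft inequality: Σ 2^(-l_i) ≤ 1 for prefix-free code
Calculating: 2^(-2) + 2^(-2) + 2^(-3) + 2^(-3) + 2^(-3) + 2^(-4) + 2^(-7)
= 0.25 + 0.25 + 0.125 + 0.125 + 0.125 + 0.0625 + 0.0078125
= 0.9453
Since 0.9453 ≤ 1, prefix-free code exists


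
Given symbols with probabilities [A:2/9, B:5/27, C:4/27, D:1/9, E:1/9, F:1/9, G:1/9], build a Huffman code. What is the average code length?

Huffman tree construction:
Combine smallest probabilities repeatedly
Resulting codes:
  A: 00 (length 2)
  B: 111 (length 3)
  C: 110 (length 3)
  D: 010 (length 3)
  E: 011 (length 3)
  F: 100 (length 3)
  G: 101 (length 3)
Average length = Σ p(s) × length(s) = 2.7778 bits


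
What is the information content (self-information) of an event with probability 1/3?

Information content I(x) = -log₂(p(x))
I = -log₂(1/3) = -log₂(0.3333)
I = 1.5850 bits


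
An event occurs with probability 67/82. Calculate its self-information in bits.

Information content I(x) = -log₂(p(x))
I = -log₂(67/82) = -log₂(0.8171)
I = 0.2915 bits


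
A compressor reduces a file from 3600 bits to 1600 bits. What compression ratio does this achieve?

Compression ratio = Original / Compressed
= 3600 / 1600 = 2.25:1


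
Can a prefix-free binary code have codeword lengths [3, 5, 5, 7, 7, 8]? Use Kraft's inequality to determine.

Kraft inequality: Σ 2^(-l_i) ≤ 1 for prefix-free code
Calculating: 2^(-3) + 2^(-5) + 2^(-5) + 2^(-7) + 2^(-7) + 2^(-8)
= 0.125 + 0.03125 + 0.03125 + 0.0078125 + 0.0078125 + 0.00390625
= 0.2070
Since 0.2070 ≤ 1, prefix-free code exists


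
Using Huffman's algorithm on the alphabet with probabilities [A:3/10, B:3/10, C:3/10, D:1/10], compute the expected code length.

Huffman tree construction:
Combine smallest probabilities repeatedly
Resulting codes:
  A: 01 (length 2)
  B: 10 (length 2)
  C: 11 (length 2)
  D: 00 (length 2)
Average length = Σ p(s) × length(s) = 2.0000 bits


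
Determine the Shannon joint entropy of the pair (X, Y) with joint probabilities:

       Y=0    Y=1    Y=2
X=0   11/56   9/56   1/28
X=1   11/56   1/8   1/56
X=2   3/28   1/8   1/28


H(X,Y) = -Σ p(x,y) log₂ p(x,y)
  p(0,0)=11/56: -0.1964 × log₂(0.1964) = 0.4612
  p(0,1)=9/56: -0.1607 × log₂(0.1607) = 0.4239
  p(0,2)=1/28: -0.0357 × log₂(0.0357) = 0.1717
  p(1,0)=11/56: -0.1964 × log₂(0.1964) = 0.4612
  p(1,1)=1/8: -0.1250 × log₂(0.1250) = 0.3750
  p(1,2)=1/56: -0.0179 × log₂(0.0179) = 0.1037
  p(2,0)=3/28: -0.1071 × log₂(0.1071) = 0.3453
  p(2,1)=1/8: -0.1250 × log₂(0.1250) = 0.3750
  p(2,2)=1/28: -0.0357 × log₂(0.0357) = 0.1717
H(X,Y) = 2.8886 bits


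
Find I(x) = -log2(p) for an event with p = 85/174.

Information content I(x) = -log₂(p(x))
I = -log₂(85/174) = -log₂(0.4885)
I = 1.0336 bits


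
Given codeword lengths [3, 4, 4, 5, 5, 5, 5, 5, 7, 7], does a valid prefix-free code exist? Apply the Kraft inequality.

Kraft inequality: Σ 2^(-l_i) ≤ 1 for prefix-free code
Calculating: 2^(-3) + 2^(-4) + 2^(-4) + 2^(-5) + 2^(-5) + 2^(-5) + 2^(-5) + 2^(-5) + 2^(-7) + 2^(-7)
= 0.125 + 0.0625 + 0.0625 + 0.03125 + 0.03125 + 0.03125 + 0.03125 + 0.03125 + 0.0078125 + 0.0078125
= 0.4219
Since 0.4219 ≤ 1, prefix-free code exists


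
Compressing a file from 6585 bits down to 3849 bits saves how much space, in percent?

Space savings = (1 - Compressed/Original) × 100%
= (1 - 3849/6585) × 100%
= 41.55%


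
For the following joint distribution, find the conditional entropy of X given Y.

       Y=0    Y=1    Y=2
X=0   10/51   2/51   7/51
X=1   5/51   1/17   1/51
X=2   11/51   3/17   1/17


H(X|Y) = Σ_y p(y) H(X|Y=y)
  p(Y=0) = 26/51, H(X|Y=0) = 1.5126
  p(Y=1) = 14/51, H(X|Y=1) = 1.2871
  p(Y=2) = 11/51, H(X|Y=2) = 1.2407
H(X|Y) = 0.5098×1.5126 + 0.2745×1.2871 + 0.2157×1.2407 = 1.3921 bits


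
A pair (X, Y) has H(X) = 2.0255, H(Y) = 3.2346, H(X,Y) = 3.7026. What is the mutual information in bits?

I(X;Y) = H(X) + H(Y) - H(X,Y)
I(X;Y) = 2.0255 + 3.2346 - 3.7026 = 1.5575 bits


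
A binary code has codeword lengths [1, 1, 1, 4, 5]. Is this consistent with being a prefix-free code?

Kraft inequality: Σ 2^(-l_i) ≤ 1 for prefix-free code
Calculating: 2^(-1) + 2^(-1) + 2^(-1) + 2^(-4) + 2^(-5)
= 0.5 + 0.5 + 0.5 + 0.0625 + 0.03125
= 1.5938
Since 1.5938 > 1, prefix-free code does not exist


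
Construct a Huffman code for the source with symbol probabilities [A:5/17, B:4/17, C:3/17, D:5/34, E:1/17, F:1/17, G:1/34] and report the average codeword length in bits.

Huffman tree construction:
Combine smallest probabilities repeatedly
Resulting codes:
  A: 10 (length 2)
  B: 01 (length 2)
  C: 00 (length 2)
  D: 110 (length 3)
  E: 11111 (length 5)
  F: 1110 (length 4)
  G: 11110 (length 5)
Average length = Σ p(s) × length(s) = 2.5294 bits


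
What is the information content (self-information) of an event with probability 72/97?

Information content I(x) = -log₂(p(x))
I = -log₂(72/97) = -log₂(0.7423)
I = 0.4300 bits


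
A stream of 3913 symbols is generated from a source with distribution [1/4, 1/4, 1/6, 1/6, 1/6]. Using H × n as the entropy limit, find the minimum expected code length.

Entropy H = 2.2925 bits/symbol
Minimum bits = H × n = 2.2925 × 3913
= 8970.48 bits


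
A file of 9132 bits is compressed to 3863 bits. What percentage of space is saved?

Space savings = (1 - Compressed/Original) × 100%
= (1 - 3863/9132) × 100%
= 57.70%


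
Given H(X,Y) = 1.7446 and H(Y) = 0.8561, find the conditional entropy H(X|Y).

Chain rule: H(X,Y) = H(X|Y) + H(Y)
H(X|Y) = H(X,Y) - H(Y) = 1.7446 - 0.8561 = 0.8885 bits


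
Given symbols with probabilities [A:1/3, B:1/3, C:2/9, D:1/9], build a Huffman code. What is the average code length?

Huffman tree construction:
Combine smallest probabilities repeatedly
Resulting codes:
  A: 10 (length 2)
  B: 11 (length 2)
  C: 01 (length 2)
  D: 00 (length 2)
Average length = Σ p(s) × length(s) = 2.0000 bits


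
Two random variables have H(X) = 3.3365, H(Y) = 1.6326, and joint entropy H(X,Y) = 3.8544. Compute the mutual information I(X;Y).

I(X;Y) = H(X) + H(Y) - H(X,Y)
I(X;Y) = 3.3365 + 1.6326 - 3.8544 = 1.1147 bits


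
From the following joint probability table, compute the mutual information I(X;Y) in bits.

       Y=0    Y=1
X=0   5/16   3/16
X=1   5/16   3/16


H(X) = 1.0000, H(Y) = 0.9544, H(X,Y) = 1.9544
I(X;Y) = H(X) + H(Y) - H(X,Y) = 0.0000 bits


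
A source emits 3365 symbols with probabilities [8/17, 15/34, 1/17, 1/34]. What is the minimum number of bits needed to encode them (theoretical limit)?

Entropy H = 1.4227 bits/symbol
Minimum bits = H × n = 1.4227 × 3365
= 4787.24 bits


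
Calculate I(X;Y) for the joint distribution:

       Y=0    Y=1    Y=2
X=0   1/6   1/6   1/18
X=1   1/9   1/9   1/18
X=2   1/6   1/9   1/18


H(X) = 1.5715, H(Y) = 1.4807, H(X,Y) = 3.0441
I(X;Y) = H(X) + H(Y) - H(X,Y) = 0.0081 bits


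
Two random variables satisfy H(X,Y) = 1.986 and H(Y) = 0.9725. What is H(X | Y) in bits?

Chain rule: H(X,Y) = H(X|Y) + H(Y)
H(X|Y) = H(X,Y) - H(Y) = 1.986 - 0.9725 = 1.0135 bits


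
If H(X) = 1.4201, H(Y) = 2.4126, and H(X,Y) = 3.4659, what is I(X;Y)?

I(X;Y) = H(X) + H(Y) - H(X,Y)
I(X;Y) = 1.4201 + 2.4126 - 3.4659 = 0.3668 bits


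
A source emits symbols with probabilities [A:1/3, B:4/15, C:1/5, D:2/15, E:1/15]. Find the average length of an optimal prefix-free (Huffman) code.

Huffman tree construction:
Combine smallest probabilities repeatedly
Resulting codes:
  A: 11 (length 2)
  B: 10 (length 2)
  C: 00 (length 2)
  D: 011 (length 3)
  E: 010 (length 3)
Average length = Σ p(s) × length(s) = 2.2000 bits


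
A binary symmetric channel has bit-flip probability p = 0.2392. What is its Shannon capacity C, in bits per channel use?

For BSC with error probability p:
C = 1 - H(p) where H(p) is binary entropy
H(0.2392) = -0.2392 × log₂(0.2392) - 0.7608 × log₂(0.7608)
H(p) = 0.7937
C = 1 - 0.7937 = 0.2063 bits/use


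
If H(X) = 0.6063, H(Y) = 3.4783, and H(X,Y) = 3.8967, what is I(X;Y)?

I(X;Y) = H(X) + H(Y) - H(X,Y)
I(X;Y) = 0.6063 + 3.4783 - 3.8967 = 0.1879 bits


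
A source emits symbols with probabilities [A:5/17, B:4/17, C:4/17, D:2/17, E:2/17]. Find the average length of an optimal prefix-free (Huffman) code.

Huffman tree construction:
Combine smallest probabilities repeatedly
Resulting codes:
  A: 11 (length 2)
  B: 00 (length 2)
  C: 01 (length 2)
  D: 100 (length 3)
  E: 101 (length 3)
Average length = Σ p(s) × length(s) = 2.2353 bits


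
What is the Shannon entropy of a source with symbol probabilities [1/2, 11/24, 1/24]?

H(X) = -Σ p(x) log₂ p(x)
  -1/2 × log₂(1/2) = 0.5000
  -11/24 × log₂(11/24) = 0.5159
  -1/24 × log₂(1/24) = 0.1910
H(X) = 1.2069 bits


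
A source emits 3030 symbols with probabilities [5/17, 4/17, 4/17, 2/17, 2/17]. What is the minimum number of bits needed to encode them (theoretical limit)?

Entropy H = 2.2281 bits/symbol
Minimum bits = H × n = 2.2281 × 3030
= 6751.06 bits


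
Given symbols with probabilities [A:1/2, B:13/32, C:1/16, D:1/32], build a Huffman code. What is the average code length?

Huffman tree construction:
Combine smallest probabilities repeatedly
Resulting codes:
  A: 0 (length 1)
  B: 11 (length 2)
  C: 101 (length 3)
  D: 100 (length 3)
Average length = Σ p(s) × length(s) = 1.5938 bits


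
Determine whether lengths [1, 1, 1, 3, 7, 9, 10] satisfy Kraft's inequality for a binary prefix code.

Kraft inequality: Σ 2^(-l_i) ≤ 1 for prefix-free code
Calculating: 2^(-1) + 2^(-1) + 2^(-1) + 2^(-3) + 2^(-7) + 2^(-9) + 2^(-10)
= 0.5 + 0.5 + 0.5 + 0.125 + 0.0078125 + 0.001953125 + 0.0009765625
= 1.6357
Since 1.6357 > 1, prefix-free code does not exist


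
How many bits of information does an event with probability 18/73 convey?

Information content I(x) = -log₂(p(x))
I = -log₂(18/73) = -log₂(0.2466)
I = 2.0199 bits


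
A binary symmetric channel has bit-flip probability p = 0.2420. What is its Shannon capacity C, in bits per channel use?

For BSC with error probability p:
C = 1 - H(p) where H(p) is binary entropy
H(0.2420) = -0.2420 × log₂(0.2420) - 0.7580 × log₂(0.7580)
H(p) = 0.7984
C = 1 - 0.7984 = 0.2016 bits/use


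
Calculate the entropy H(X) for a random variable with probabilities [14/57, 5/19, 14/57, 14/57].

H(X) = -Σ p(x) log₂ p(x)
  -14/57 × log₂(14/57) = 0.4975
  -5/19 × log₂(5/19) = 0.5068
  -14/57 × log₂(14/57) = 0.4975
  -14/57 × log₂(14/57) = 0.4975
H(X) = 1.9993 bits


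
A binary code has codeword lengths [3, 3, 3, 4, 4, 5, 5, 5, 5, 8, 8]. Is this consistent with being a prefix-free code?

Kraft inequality: Σ 2^(-l_i) ≤ 1 for prefix-free code
Calculating: 2^(-3) + 2^(-3) + 2^(-3) + 2^(-4) + 2^(-4) + 2^(-5) + 2^(-5) + 2^(-5) + 2^(-5) + 2^(-8) + 2^(-8)
= 0.125 + 0.125 + 0.125 + 0.0625 + 0.0625 + 0.03125 + 0.03125 + 0.03125 + 0.03125 + 0.00390625 + 0.00390625
= 0.6328
Since 0.6328 ≤ 1, prefix-free code exists


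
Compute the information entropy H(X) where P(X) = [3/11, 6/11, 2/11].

H(X) = -Σ p(x) log₂ p(x)
  -3/11 × log₂(3/11) = 0.5112
  -6/11 × log₂(6/11) = 0.4770
  -2/11 × log₂(2/11) = 0.4472
H(X) = 1.4354 bits


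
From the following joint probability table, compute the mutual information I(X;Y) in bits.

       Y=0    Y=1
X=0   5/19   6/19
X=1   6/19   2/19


H(X) = 0.9819, H(Y) = 0.9819, H(X,Y) = 1.8990
I(X;Y) = H(X) + H(Y) - H(X,Y) = 0.0649 bits


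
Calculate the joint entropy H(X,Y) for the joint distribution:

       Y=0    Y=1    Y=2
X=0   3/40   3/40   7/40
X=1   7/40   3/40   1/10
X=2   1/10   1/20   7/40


H(X,Y) = -Σ p(x,y) log₂ p(x,y)
  p(0,0)=3/40: -0.0750 × log₂(0.0750) = 0.2803
  p(0,1)=3/40: -0.0750 × log₂(0.0750) = 0.2803
  p(0,2)=7/40: -0.1750 × log₂(0.1750) = 0.4401
  p(1,0)=7/40: -0.1750 × log₂(0.1750) = 0.4401
  p(1,1)=3/40: -0.0750 × log₂(0.0750) = 0.2803
  p(1,2)=1/10: -0.1000 × log₂(0.1000) = 0.3322
  p(2,0)=1/10: -0.1000 × log₂(0.1000) = 0.3322
  p(2,1)=1/20: -0.0500 × log₂(0.0500) = 0.2161
  p(2,2)=7/40: -0.1750 × log₂(0.1750) = 0.4401
H(X,Y) = 3.0415 bits


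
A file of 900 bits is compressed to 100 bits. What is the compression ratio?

Compression ratio = Original / Compressed
= 900 / 100 = 9.00:1


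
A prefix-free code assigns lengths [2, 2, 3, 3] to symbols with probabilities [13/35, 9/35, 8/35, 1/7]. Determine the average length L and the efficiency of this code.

Average length L = Σ p_i × l_i = 2.3714 bits
Entropy H = 1.9223 bits
Efficiency η = H/L × 100% = 81.06%


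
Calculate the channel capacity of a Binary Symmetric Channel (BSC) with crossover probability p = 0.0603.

For BSC with error probability p:
C = 1 - H(p) where H(p) is binary entropy
H(0.0603) = -0.0603 × log₂(0.0603) - 0.9397 × log₂(0.9397)
H(p) = 0.3286
C = 1 - 0.3286 = 0.6714 bits/use


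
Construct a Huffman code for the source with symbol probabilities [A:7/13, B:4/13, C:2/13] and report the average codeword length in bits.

Huffman tree construction:
Combine smallest probabilities repeatedly
Resulting codes:
  A: 1 (length 1)
  B: 01 (length 2)
  C: 00 (length 2)
Average length = Σ p(s) × length(s) = 1.4615 bits


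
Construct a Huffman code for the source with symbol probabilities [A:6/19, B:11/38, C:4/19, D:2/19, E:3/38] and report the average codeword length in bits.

Huffman tree construction:
Combine smallest probabilities repeatedly
Resulting codes:
  A: 11 (length 2)
  B: 10 (length 2)
  C: 01 (length 2)
  D: 001 (length 3)
  E: 000 (length 3)
Average length = Σ p(s) × length(s) = 2.1842 bits


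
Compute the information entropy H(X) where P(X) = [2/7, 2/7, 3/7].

H(X) = -Σ p(x) log₂ p(x)
  -2/7 × log₂(2/7) = 0.5164
  -2/7 × log₂(2/7) = 0.5164
  -3/7 × log₂(3/7) = 0.5239
H(X) = 1.5567 bits


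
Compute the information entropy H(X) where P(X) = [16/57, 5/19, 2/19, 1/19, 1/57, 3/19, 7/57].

H(X) = -Σ p(x) log₂ p(x)
  -16/57 × log₂(16/57) = 0.5145
  -5/19 × log₂(5/19) = 0.5068
  -2/19 × log₂(2/19) = 0.3419
  -1/19 × log₂(1/19) = 0.2236
  -1/57 × log₂(1/57) = 0.1023
  -3/19 × log₂(3/19) = 0.4205
  -7/57 × log₂(7/57) = 0.3716
H(X) = 2.4812 bits


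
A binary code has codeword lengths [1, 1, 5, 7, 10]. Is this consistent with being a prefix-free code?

Kraft inequality: Σ 2^(-l_i) ≤ 1 for prefix-free code
Calculating: 2^(-1) + 2^(-1) + 2^(-5) + 2^(-7) + 2^(-10)
= 0.5 + 0.5 + 0.03125 + 0.0078125 + 0.0009765625
= 1.0400
Since 1.0400 > 1, prefix-free code does not exist


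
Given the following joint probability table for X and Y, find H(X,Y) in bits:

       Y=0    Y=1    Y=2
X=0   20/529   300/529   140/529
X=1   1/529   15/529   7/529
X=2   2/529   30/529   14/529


H(X,Y) = -Σ p(x,y) log₂ p(x,y)
  p(0,0)=20/529: -0.0378 × log₂(0.0378) = 0.1786
  p(0,1)=300/529: -0.5671 × log₂(0.5671) = 0.4641
  p(0,2)=140/529: -0.2647 × log₂(0.2647) = 0.5076
  p(1,0)=1/529: -0.0019 × log₂(0.0019) = 0.0171
  p(1,1)=15/529: -0.0284 × log₂(0.0284) = 0.1458
  p(1,2)=7/529: -0.0132 × log₂(0.0132) = 0.0826
  p(2,0)=2/529: -0.0038 × log₂(0.0038) = 0.0304
  p(2,1)=30/529: -0.0567 × log₂(0.0567) = 0.2348
  p(2,2)=14/529: -0.0265 × log₂(0.0265) = 0.1387
H(X,Y) = 1.7996 bits


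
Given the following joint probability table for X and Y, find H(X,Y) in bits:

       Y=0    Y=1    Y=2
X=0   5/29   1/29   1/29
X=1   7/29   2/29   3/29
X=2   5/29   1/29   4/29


H(X,Y) = -Σ p(x,y) log₂ p(x,y)
  p(0,0)=5/29: -0.1724 × log₂(0.1724) = 0.4373
  p(0,1)=1/29: -0.0345 × log₂(0.0345) = 0.1675
  p(0,2)=1/29: -0.0345 × log₂(0.0345) = 0.1675
  p(1,0)=7/29: -0.2414 × log₂(0.2414) = 0.4950
  p(1,1)=2/29: -0.0690 × log₂(0.0690) = 0.2661
  p(1,2)=3/29: -0.1034 × log₂(0.1034) = 0.3386
  p(2,0)=5/29: -0.1724 × log₂(0.1724) = 0.4373
  p(2,1)=1/29: -0.0345 × log₂(0.0345) = 0.1675
  p(2,2)=4/29: -0.1379 × log₂(0.1379) = 0.3942
H(X,Y) = 2.8709 bits


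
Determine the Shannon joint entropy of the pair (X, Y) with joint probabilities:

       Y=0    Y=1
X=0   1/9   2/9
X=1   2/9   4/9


H(X,Y) = -Σ p(x,y) log₂ p(x,y)
  p(0,0)=1/9: -0.1111 × log₂(0.1111) = 0.3522
  p(0,1)=2/9: -0.2222 × log₂(0.2222) = 0.4822
  p(1,0)=2/9: -0.2222 × log₂(0.2222) = 0.4822
  p(1,1)=4/9: -0.4444 × log₂(0.4444) = 0.5200
H(X,Y) = 1.8366 bits


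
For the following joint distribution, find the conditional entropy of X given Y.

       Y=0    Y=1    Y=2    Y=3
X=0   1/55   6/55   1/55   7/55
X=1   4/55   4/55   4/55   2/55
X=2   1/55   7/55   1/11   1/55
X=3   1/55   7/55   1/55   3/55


H(X|Y) = Σ_y p(y) H(X|Y=y)
  p(Y=0) = 7/55, H(X|Y=0) = 1.6645
  p(Y=1) = 24/55, H(X|Y=1) = 1.9678
  p(Y=2) = 1/5, H(X|Y=2) = 1.6767
  p(Y=3) = 13/55, H(X|Y=3) = 1.6692
H(X|Y) = 0.1273×1.6645 + 0.4364×1.9678 + 0.2000×1.6767 + 0.2364×1.6692 = 1.8004 bits


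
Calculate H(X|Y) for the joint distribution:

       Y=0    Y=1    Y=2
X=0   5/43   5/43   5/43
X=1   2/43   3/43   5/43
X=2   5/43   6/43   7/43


H(X|Y) = Σ_y p(y) H(X|Y=y)
  p(Y=0) = 12/43, H(X|Y=0) = 1.4834
  p(Y=1) = 14/43, H(X|Y=1) = 1.5306
  p(Y=2) = 17/43, H(X|Y=2) = 1.5657
H(X|Y) = 0.2791×1.4834 + 0.3256×1.5306 + 0.3953×1.5657 = 1.5313 bits


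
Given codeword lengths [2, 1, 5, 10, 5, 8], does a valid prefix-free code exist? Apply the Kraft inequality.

Kraft inequality: Σ 2^(-l_i) ≤ 1 for prefix-free code
Calculating: 2^(-2) + 2^(-1) + 2^(-5) + 2^(-10) + 2^(-5) + 2^(-8)
= 0.25 + 0.5 + 0.03125 + 0.0009765625 + 0.03125 + 0.00390625
= 0.8174
Since 0.8174 ≤ 1, prefix-free code exists


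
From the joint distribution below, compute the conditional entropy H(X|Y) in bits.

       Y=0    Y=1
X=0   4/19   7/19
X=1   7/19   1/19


H(X|Y) = Σ_y p(y) H(X|Y=y)
  p(Y=0) = 11/19, H(X|Y=0) = 0.9457
  p(Y=1) = 8/19, H(X|Y=1) = 0.5436
H(X|Y) = 0.5789×0.9457 + 0.4211×0.5436 = 0.7764 bits


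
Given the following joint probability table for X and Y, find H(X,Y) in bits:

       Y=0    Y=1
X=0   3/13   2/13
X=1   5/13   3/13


H(X,Y) = -Σ p(x,y) log₂ p(x,y)
  p(0,0)=3/13: -0.2308 × log₂(0.2308) = 0.4882
  p(0,1)=2/13: -0.1538 × log₂(0.1538) = 0.4155
  p(1,0)=5/13: -0.3846 × log₂(0.3846) = 0.5302
  p(1,1)=3/13: -0.2308 × log₂(0.2308) = 0.4882
H(X,Y) = 1.9220 bits


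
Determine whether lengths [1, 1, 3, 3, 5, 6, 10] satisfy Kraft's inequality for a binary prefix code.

Kraft inequality: Σ 2^(-l_i) ≤ 1 for prefix-free code
Calculating: 2^(-1) + 2^(-1) + 2^(-3) + 2^(-3) + 2^(-5) + 2^(-6) + 2^(-10)
= 0.5 + 0.5 + 0.125 + 0.125 + 0.03125 + 0.015625 + 0.0009765625
= 1.2979
Since 1.2979 > 1, prefix-free code does not exist


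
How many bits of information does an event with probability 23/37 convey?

Information content I(x) = -log₂(p(x))
I = -log₂(23/37) = -log₂(0.6216)
I = 0.6859 bits


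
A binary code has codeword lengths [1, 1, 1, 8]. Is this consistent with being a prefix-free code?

Kraft inequality: Σ 2^(-l_i) ≤ 1 for prefix-free code
Calculating: 2^(-1) + 2^(-1) + 2^(-1) + 2^(-8)
= 0.5 + 0.5 + 0.5 + 0.00390625
= 1.5039
Since 1.5039 > 1, prefix-free code does not exist


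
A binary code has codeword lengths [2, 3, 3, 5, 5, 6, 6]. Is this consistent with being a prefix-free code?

Kraft inequality: Σ 2^(-l_i) ≤ 1 for prefix-free code
Calculating: 2^(-2) + 2^(-3) + 2^(-3) + 2^(-5) + 2^(-5) + 2^(-6) + 2^(-6)
= 0.25 + 0.125 + 0.125 + 0.03125 + 0.03125 + 0.015625 + 0.015625
= 0.5938
Since 0.5938 ≤ 1, prefix-free code exists


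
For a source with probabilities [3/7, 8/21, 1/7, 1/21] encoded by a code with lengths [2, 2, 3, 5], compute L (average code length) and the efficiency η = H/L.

Average length L = Σ p_i × l_i = 2.2857 bits
Entropy H = 1.6645 bits
Efficiency η = H/L × 100% = 72.82%


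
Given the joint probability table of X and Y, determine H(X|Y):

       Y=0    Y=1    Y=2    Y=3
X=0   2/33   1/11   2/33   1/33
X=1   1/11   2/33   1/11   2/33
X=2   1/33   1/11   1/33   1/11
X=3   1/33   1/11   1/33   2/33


H(X|Y) = Σ_y p(y) H(X|Y=y)
  p(Y=0) = 7/33, H(X|Y=0) = 1.8424
  p(Y=1) = 1/3, H(X|Y=1) = 1.9808
  p(Y=2) = 7/33, H(X|Y=2) = 1.8424
  p(Y=3) = 8/33, H(X|Y=3) = 1.9056
H(X|Y) = 0.2121×1.8424 + 0.3333×1.9808 + 0.2121×1.8424 + 0.2424×1.9056 = 1.9039 bits


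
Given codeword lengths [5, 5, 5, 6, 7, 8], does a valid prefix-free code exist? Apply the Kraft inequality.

Kraft inequality: Σ 2^(-l_i) ≤ 1 for prefix-free code
Calculating: 2^(-5) + 2^(-5) + 2^(-5) + 2^(-6) + 2^(-7) + 2^(-8)
= 0.03125 + 0.03125 + 0.03125 + 0.015625 + 0.0078125 + 0.00390625
= 0.1211
Since 0.1211 ≤ 1, prefix-free code exists


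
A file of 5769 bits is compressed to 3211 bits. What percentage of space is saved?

Space savings = (1 - Compressed/Original) × 100%
= (1 - 3211/5769) × 100%
= 44.34%


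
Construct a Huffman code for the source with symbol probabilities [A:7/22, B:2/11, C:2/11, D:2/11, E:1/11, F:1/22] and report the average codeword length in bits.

Huffman tree construction:
Combine smallest probabilities repeatedly
Resulting codes:
  A: 10 (length 2)
  B: 111 (length 3)
  C: 00 (length 2)
  D: 01 (length 2)
  E: 1101 (length 4)
  F: 1100 (length 4)
Average length = Σ p(s) × length(s) = 2.4545 bits


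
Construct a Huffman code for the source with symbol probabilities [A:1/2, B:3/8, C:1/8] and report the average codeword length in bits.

Huffman tree construction:
Combine smallest probabilities repeatedly
Resulting codes:
  A: 0 (length 1)
  B: 11 (length 2)
  C: 10 (length 2)
Average length = Σ p(s) × length(s) = 1.5000 bits


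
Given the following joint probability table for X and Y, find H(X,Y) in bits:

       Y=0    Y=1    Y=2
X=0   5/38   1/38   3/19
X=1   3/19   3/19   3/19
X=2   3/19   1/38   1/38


H(X,Y) = -Σ p(x,y) log₂ p(x,y)
  p(0,0)=5/38: -0.1316 × log₂(0.1316) = 0.3850
  p(0,1)=1/38: -0.0263 × log₂(0.0263) = 0.1381
  p(0,2)=3/19: -0.1579 × log₂(0.1579) = 0.4205
  p(1,0)=3/19: -0.1579 × log₂(0.1579) = 0.4205
  p(1,1)=3/19: -0.1579 × log₂(0.1579) = 0.4205
  p(1,2)=3/19: -0.1579 × log₂(0.1579) = 0.4205
  p(2,0)=3/19: -0.1579 × log₂(0.1579) = 0.4205
  p(2,1)=1/38: -0.0263 × log₂(0.0263) = 0.1381
  p(2,2)=1/38: -0.0263 × log₂(0.0263) = 0.1381
H(X,Y) = 2.9017 bits


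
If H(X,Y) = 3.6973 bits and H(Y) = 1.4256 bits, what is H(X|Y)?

Chain rule: H(X,Y) = H(X|Y) + H(Y)
H(X|Y) = H(X,Y) - H(Y) = 3.6973 - 1.4256 = 2.2717 bits


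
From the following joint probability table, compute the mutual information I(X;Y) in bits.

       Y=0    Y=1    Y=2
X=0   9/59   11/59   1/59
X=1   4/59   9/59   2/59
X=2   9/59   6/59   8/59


H(X) = 1.5626, H(Y) = 1.5034, H(X,Y) = 2.9479
I(X;Y) = H(X) + H(Y) - H(X,Y) = 0.1181 bits


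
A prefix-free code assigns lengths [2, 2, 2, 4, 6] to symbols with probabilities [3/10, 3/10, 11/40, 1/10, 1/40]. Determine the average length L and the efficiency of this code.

Average length L = Σ p_i × l_i = 2.3000 bits
Entropy H = 2.0196 bits
Efficiency η = H/L × 100% = 87.81%


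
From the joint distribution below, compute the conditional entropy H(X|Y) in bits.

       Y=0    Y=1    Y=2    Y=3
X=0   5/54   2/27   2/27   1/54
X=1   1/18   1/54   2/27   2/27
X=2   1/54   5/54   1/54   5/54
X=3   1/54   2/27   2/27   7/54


H(X|Y) = Σ_y p(y) H(X|Y=y)
  p(Y=0) = 5/27, H(X|Y=0) = 1.6855
  p(Y=1) = 7/27, H(X|Y=1) = 1.8352
  p(Y=2) = 13/54, H(X|Y=2) = 1.8543
  p(Y=3) = 17/54, H(X|Y=3) = 1.7780
H(X|Y) = 0.1852×1.6855 + 0.2593×1.8352 + 0.2407×1.8543 + 0.3148×1.7780 = 1.7941 bits


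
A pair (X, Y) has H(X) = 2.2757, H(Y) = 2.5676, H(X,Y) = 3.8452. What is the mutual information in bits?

I(X;Y) = H(X) + H(Y) - H(X,Y)
I(X;Y) = 2.2757 + 2.5676 - 3.8452 = 0.9981 bits


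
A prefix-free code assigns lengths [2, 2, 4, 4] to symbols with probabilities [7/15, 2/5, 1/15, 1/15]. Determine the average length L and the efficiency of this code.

Average length L = Σ p_i × l_i = 2.2667 bits
Entropy H = 1.5628 bits
Efficiency η = H/L × 100% = 68.95%


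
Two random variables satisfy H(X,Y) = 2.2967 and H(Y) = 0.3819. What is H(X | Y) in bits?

Chain rule: H(X,Y) = H(X|Y) + H(Y)
H(X|Y) = H(X,Y) - H(Y) = 2.2967 - 0.3819 = 1.9148 bits


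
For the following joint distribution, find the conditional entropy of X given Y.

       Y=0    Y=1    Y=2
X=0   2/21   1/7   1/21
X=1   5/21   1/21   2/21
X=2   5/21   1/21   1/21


H(X|Y) = Σ_y p(y) H(X|Y=y)
  p(Y=0) = 4/7, H(X|Y=0) = 1.4834
  p(Y=1) = 5/21, H(X|Y=1) = 1.3710
  p(Y=2) = 4/21, H(X|Y=2) = 1.5000
H(X|Y) = 0.5714×1.4834 + 0.2381×1.3710 + 0.1905×1.5000 = 1.4598 bits


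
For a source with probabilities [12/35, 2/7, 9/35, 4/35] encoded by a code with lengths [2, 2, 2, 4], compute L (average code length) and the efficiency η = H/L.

Average length L = Σ p_i × l_i = 2.2286 bits
Entropy H = 1.9073 bits
Efficiency η = H/L × 100% = 85.59%


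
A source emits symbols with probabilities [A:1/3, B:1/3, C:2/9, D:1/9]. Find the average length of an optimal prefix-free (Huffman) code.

Huffman tree construction:
Combine smallest probabilities repeatedly
Resulting codes:
  A: 10 (length 2)
  B: 11 (length 2)
  C: 01 (length 2)
  D: 00 (length 2)
Average length = Σ p(s) × length(s) = 2.0000 bits


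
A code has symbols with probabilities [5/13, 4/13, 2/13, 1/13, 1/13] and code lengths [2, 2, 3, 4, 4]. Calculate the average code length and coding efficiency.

Average length L = Σ p_i × l_i = 2.4615 bits
Entropy H = 2.0382 bits
Efficiency η = H/L × 100% = 82.80%


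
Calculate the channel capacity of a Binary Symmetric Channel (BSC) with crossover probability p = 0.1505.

For BSC with error probability p:
C = 1 - H(p) where H(p) is binary entropy
H(0.1505) = -0.1505 × log₂(0.1505) - 0.8495 × log₂(0.8495)
H(p) = 0.6111
C = 1 - 0.6111 = 0.3889 bits/use


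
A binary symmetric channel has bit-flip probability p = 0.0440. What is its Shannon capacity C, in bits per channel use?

For BSC with error probability p:
C = 1 - H(p) where H(p) is binary entropy
H(0.0440) = -0.0440 × log₂(0.0440) - 0.9560 × log₂(0.9560)
H(p) = 0.2603
C = 1 - 0.2603 = 0.7397 bits/use


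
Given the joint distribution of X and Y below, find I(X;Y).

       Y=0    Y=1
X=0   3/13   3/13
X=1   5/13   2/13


H(X) = 0.9957, H(Y) = 0.9612, H(X,Y) = 1.9220
I(X;Y) = H(X) + H(Y) - H(X,Y) = 0.0349 bits


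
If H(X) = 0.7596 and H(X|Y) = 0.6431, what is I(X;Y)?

I(X;Y) = H(X) - H(X|Y)
I(X;Y) = 0.7596 - 0.6431 = 0.1165 bits


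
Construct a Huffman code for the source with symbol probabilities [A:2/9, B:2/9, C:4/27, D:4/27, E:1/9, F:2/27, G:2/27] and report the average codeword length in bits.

Huffman tree construction:
Combine smallest probabilities repeatedly
Resulting codes:
  A: 00 (length 2)
  B: 01 (length 2)
  C: 101 (length 3)
  D: 110 (length 3)
  E: 100 (length 3)
  F: 1110 (length 4)
  G: 1111 (length 4)
Average length = Σ p(s) × length(s) = 2.7037 bits


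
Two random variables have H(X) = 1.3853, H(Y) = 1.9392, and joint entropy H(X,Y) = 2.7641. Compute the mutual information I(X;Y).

I(X;Y) = H(X) + H(Y) - H(X,Y)
I(X;Y) = 1.3853 + 1.9392 - 2.7641 = 0.5604 bits


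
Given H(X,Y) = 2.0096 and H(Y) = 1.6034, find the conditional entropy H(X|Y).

Chain rule: H(X,Y) = H(X|Y) + H(Y)
H(X|Y) = H(X,Y) - H(Y) = 2.0096 - 1.6034 = 0.4062 bits


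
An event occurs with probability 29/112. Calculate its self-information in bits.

Information content I(x) = -log₂(p(x))
I = -log₂(29/112) = -log₂(0.2589)
I = 1.9494 bits


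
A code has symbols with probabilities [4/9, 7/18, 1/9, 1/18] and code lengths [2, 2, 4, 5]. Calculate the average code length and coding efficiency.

Average length L = Σ p_i × l_i = 2.3889 bits
Entropy H = 1.6337 bits
Efficiency η = H/L × 100% = 68.39%


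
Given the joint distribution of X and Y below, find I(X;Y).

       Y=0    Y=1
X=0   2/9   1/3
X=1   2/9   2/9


H(X) = 0.9911, H(Y) = 0.9911, H(X,Y) = 1.9749
I(X;Y) = H(X) + H(Y) - H(X,Y) = 0.0072 bits


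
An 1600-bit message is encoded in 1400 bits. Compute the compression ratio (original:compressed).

Compression ratio = Original / Compressed
= 1600 / 1400 = 1.14:1


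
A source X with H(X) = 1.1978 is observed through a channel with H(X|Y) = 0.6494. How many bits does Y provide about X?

I(X;Y) = H(X) - H(X|Y)
I(X;Y) = 1.1978 - 0.6494 = 0.5484 bits


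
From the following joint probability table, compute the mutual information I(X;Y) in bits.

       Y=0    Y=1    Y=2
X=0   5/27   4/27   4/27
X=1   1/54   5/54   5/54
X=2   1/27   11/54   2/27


H(X) = 1.5002, H(Y) = 1.5395, H(X,Y) = 2.9310
I(X;Y) = H(X) + H(Y) - H(X,Y) = 0.1088 bits


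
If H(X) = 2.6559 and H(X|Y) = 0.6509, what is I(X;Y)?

I(X;Y) = H(X) - H(X|Y)
I(X;Y) = 2.6559 - 0.6509 = 2.005 bits


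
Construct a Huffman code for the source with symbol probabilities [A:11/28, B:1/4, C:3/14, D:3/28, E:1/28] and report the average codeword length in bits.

Huffman tree construction:
Combine smallest probabilities repeatedly
Resulting codes:
  A: 0 (length 1)
  B: 10 (length 2)
  C: 111 (length 3)
  D: 1101 (length 4)
  E: 1100 (length 4)
Average length = Σ p(s) × length(s) = 2.1071 bits


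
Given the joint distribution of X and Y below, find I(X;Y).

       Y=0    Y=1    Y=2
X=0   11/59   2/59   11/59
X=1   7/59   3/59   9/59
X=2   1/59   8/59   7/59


H(X) = 1.5649, H(Y) = 1.5233, H(X,Y) = 2.9217
I(X;Y) = H(X) + H(Y) - H(X,Y) = 0.1665 bits
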